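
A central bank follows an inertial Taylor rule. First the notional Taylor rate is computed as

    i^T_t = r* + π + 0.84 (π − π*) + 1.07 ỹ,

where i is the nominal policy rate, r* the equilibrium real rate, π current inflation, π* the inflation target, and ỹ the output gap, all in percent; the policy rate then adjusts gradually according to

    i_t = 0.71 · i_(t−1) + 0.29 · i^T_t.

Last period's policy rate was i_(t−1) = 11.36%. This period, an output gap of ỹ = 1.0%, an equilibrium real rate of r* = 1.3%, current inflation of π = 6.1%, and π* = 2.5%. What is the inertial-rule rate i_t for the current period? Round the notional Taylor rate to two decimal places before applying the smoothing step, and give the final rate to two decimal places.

i^T_t = 1.3 + 6.1 + 0.84 × (6.1 − 2.5) + 1.07 × 1.0
   = 1.3 + 6.1 + 3.024 + 1.07 = 11.49
i_t = 0.71 × 11.36 + 0.29 × 11.49 = 8.0656 + 3.3321 = 11.40

11.40%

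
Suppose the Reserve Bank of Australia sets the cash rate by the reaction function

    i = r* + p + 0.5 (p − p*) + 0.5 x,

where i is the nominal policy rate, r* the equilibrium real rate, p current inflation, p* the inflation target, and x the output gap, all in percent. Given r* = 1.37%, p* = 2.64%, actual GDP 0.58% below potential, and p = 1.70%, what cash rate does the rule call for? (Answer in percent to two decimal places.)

2.31%

Output 0.58% below potential → x = -0.58.
i = 1.37 + 1.70 + 0.5 × (1.70 − 2.64) + 0.5 × (-0.58)
   = 1.37 + 1.7 − 0.47 − 0.29 = 2.31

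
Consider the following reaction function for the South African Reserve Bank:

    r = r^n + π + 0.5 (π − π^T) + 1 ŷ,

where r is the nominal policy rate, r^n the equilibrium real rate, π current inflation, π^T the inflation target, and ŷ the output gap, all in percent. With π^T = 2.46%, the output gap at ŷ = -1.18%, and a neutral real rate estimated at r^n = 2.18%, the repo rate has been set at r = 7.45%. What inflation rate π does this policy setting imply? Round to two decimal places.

Collecting π: r = r^n + (1 + 0.5) π − 0.5 π^T + 1 ŷ
1.5 π = 7.45 − 2.18 + 0.5 × 2.46 − 1 × (-1.18) = 7.68
π = 7.68 / 1.5 = 5.12

5.12%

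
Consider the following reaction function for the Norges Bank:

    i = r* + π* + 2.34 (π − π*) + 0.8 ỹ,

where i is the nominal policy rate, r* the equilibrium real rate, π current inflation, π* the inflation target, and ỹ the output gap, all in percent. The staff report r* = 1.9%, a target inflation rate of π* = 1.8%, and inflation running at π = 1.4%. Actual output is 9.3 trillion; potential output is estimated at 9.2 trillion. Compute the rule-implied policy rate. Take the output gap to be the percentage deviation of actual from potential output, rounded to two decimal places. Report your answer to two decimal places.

3.64%

Output gap = 100 × (9.3 − 9.2) / 9.2 = 1.09%.
i = 1.90 + 1.80 + 2.34 × (1.40 − 1.80) + 0.8 × 1.09
   = 1.90 + 1.8 − 0.936 + 0.872 = 3.64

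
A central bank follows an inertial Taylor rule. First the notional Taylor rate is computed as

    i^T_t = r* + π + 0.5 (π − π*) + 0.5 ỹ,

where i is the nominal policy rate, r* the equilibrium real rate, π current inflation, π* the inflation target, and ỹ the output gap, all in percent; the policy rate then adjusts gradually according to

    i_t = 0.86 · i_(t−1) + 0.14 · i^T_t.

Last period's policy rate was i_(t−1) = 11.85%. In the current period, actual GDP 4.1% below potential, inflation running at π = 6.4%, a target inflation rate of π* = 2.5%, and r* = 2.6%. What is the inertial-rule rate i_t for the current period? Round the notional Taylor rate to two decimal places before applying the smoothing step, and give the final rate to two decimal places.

Output 4.1% below potential → ỹ = -4.1.
i^T_t = 2.6 + 6.4 + 0.5 × (6.4 − 2.5) + 0.5 × (-4.1)
   = 2.6 + 6.4 + 1.95 − 2.05 = 8.90
i_t = 0.86 × 11.85 + 0.14 × 8.90 = 10.191 + 1.246 = 11.44

11.44%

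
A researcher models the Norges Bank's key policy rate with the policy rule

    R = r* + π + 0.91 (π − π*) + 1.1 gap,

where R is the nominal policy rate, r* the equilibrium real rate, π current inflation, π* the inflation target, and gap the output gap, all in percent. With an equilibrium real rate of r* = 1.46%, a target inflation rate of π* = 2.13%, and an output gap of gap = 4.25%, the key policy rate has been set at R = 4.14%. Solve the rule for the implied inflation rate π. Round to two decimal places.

Collecting π: R = r* + (1 + 0.91) π − 0.91 π* + 1.1 gap
1.91 π = 4.14 − 1.46 + 0.91 × 2.13 − 1.1 × 4.25 = -0.0567
π = -0.0567 / 1.91 = -0.03

-0.03%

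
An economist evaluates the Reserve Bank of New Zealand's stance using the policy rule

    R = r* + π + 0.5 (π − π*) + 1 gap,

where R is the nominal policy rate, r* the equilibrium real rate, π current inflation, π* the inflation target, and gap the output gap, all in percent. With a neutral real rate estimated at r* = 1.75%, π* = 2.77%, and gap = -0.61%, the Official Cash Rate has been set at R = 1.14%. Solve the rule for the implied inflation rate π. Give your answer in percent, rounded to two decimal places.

Collecting π: R = r* + (1 + 0.5) π − 0.5 π* + 1 gap
1.5 π = 1.14 − 1.75 + 0.5 × 2.77 − 1 × (-0.61) = 1.385
π = 1.385 / 1.5 = 0.92

0.92%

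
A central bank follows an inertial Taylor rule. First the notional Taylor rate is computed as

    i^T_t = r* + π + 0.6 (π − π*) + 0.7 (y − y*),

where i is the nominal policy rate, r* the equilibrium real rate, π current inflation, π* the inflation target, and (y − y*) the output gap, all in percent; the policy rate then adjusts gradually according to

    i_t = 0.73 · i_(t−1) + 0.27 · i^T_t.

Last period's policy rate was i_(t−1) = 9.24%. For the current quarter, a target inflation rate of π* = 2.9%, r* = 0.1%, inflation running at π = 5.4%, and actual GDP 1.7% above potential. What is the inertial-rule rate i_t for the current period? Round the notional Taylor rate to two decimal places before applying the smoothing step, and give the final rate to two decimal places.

8.96%

Output 1.7% above potential → (y − y*) = 1.7.
i^T_t = 0.1 + 5.4 + 0.6 × (5.4 − 2.9) + 0.7 × 1.7
   = 0.1 + 5.4 + 1.5 + 1.19 = 8.19
i_t = 0.73 × 9.24 + 0.27 × 8.19 = 6.7452 + 2.2113 = 8.96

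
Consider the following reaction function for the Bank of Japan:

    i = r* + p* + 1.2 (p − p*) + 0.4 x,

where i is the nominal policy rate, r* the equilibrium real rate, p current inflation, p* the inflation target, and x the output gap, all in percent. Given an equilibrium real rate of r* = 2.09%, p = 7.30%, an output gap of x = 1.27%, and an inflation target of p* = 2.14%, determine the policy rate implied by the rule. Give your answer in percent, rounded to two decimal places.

i = 2.09 + 2.14 + 1.2 × (7.30 − 2.14) + 0.4 × 1.27
   = 2.09 + 2.14 + 6.192 + 0.508 = 10.93

10.93%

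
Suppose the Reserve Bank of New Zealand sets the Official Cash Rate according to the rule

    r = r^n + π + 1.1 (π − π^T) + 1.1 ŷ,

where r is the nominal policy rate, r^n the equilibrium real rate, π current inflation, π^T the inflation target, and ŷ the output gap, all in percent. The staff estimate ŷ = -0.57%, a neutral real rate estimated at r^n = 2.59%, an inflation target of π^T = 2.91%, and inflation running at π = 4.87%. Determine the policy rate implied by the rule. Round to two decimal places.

8.99%

r = 2.59 + 4.87 + 1.1 × (4.87 − 2.91) + 1.1 × (-0.57)
   = 2.59 + 4.87 + 2.156 − 0.627 = 8.99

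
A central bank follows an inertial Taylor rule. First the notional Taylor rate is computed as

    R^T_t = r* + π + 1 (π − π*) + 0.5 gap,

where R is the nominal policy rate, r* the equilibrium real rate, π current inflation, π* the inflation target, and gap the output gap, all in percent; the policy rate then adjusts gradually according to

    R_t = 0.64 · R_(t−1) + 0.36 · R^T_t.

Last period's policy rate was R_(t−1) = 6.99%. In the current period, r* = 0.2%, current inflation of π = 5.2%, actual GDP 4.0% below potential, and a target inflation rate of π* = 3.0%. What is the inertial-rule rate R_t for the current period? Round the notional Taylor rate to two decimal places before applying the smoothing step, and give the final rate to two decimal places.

Output 4.0% below potential → gap = -4.0.
R^T_t = 0.2 + 5.2 + 1 × (5.2 − 3.0) + 0.5 × (-4.0)
   = 0.2 + 5.2 + 2.2 − 2 = 5.60
R_t = 0.64 × 6.99 + 0.36 × 5.60 = 4.4736 + 2.016 = 6.49

6.49%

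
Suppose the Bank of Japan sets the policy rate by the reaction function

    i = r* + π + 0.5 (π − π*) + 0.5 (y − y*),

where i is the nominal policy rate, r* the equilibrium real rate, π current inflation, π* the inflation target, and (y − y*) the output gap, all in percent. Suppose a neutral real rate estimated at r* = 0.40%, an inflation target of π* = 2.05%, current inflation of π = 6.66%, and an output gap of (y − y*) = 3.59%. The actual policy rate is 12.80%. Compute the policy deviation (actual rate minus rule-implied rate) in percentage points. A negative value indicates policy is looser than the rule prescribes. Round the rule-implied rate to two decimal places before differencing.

i = 0.40 + 6.66 + 0.5 × (6.66 − 2.05) + 0.5 × 3.59
   = 0.40 + 6.66 + 2.305 + 1.795 = 11.16
Deviation = 12.80 − 11.16 = 1.64 pp.

1.64 pp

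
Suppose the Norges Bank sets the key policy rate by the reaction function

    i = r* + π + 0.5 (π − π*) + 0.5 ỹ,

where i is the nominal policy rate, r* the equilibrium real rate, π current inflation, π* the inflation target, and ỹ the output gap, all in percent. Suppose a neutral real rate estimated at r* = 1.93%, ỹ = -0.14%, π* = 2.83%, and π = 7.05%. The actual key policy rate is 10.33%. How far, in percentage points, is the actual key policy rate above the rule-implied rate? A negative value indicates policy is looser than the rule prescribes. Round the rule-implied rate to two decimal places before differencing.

i = 1.93 + 7.05 + 0.5 × (7.05 − 2.83) + 0.5 × (-0.14)
   = 1.93 + 7.05 + 2.11 − 0.07 = 11.02
Deviation = 10.33 − 11.02 = -0.69 pp.

-0.69 pp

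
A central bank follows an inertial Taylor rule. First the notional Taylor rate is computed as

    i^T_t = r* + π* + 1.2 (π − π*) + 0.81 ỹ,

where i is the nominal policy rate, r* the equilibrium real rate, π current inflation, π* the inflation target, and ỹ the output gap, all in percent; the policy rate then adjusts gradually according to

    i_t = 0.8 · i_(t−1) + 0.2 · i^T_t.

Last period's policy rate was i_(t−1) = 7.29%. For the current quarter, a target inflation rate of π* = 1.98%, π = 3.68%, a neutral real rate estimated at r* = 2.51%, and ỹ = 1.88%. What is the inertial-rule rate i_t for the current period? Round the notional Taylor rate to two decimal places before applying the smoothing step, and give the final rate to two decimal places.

i^T_t = 2.51 + 1.98 + 1.2 × (3.68 − 1.98) + 0.81 × 1.88
   = 2.51 + 1.98 + 2.04 + 1.5228 = 8.05
i_t = 0.8 × 7.29 + 0.2 × 8.05 = 5.832 + 1.61 = 7.44

7.44%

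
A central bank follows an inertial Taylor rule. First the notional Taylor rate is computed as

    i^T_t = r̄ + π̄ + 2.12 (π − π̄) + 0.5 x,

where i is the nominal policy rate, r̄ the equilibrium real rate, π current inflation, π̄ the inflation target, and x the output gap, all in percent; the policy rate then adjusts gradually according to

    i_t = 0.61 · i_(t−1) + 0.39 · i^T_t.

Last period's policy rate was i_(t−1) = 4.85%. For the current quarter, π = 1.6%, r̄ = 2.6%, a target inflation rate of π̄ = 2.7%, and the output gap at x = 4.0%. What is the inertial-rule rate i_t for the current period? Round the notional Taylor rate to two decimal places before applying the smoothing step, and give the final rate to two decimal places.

i^T_t = 2.6 + 2.7 + 2.12 × (1.6 − 2.7) + 0.5 × 4.0
   = 2.6 + 2.7 − 2.332 + 2 = 4.97
i_t = 0.61 × 4.85 + 0.39 × 4.97 = 2.9585 + 1.9383 = 4.90

4.90%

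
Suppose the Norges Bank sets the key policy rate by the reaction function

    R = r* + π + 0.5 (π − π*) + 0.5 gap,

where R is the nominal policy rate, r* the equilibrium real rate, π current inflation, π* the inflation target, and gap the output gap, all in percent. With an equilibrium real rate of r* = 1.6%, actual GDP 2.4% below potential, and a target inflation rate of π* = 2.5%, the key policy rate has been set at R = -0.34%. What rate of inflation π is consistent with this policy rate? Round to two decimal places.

Output 2.4% below potential → gap = -2.4.
Collecting π: R = r* + (1 + 0.5) π − 0.5 π* + 0.5 gap
1.5 π = -0.34 − 1.6 + 0.5 × 2.5 − 0.5 × (-2.4) = 0.51
π = 0.51 / 1.5 = 0.34

0.34%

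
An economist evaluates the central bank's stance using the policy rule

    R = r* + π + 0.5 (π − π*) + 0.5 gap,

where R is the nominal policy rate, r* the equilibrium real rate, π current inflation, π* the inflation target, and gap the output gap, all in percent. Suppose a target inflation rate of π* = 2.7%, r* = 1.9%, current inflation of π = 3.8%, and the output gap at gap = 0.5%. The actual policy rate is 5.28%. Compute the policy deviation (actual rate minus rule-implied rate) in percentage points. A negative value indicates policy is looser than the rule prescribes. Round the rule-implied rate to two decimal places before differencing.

R = 1.9 + 3.8 + 0.5 × (3.8 − 2.7) + 0.5 × 0.5
   = 1.9 + 3.8 + 0.55 + 0.25 = 6.50
Deviation = 5.28 − 6.50 = -1.22 pp.

-1.22 pp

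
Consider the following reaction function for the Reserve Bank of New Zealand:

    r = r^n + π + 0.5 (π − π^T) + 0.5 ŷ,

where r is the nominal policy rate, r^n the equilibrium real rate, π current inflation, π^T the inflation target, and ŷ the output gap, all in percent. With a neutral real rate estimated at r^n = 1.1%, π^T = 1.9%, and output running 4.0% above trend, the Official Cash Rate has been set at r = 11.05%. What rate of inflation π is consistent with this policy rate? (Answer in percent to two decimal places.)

Output 4.0% above potential → ŷ = 4.0.
Collecting π: r = r^n + (1 + 0.5) π − 0.5 π^T + 0.5 ŷ
1.5 π = 11.05 − 1.1 + 0.5 × 1.9 − 0.5 × 4.0 = 8.9
π = 8.9 / 1.5 = 5.93

5.93%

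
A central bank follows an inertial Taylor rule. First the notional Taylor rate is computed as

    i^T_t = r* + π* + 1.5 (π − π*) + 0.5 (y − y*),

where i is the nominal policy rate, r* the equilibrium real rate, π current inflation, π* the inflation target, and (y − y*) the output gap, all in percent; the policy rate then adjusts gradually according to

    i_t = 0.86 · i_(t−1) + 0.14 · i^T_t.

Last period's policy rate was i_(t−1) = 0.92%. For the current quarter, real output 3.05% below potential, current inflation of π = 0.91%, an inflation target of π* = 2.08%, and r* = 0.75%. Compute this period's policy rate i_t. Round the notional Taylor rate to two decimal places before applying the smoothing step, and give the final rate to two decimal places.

0.73%

Output 3.05% below potential → (y − y*) = -3.05.
i^T_t = 0.75 + 2.08 + 1.5 × (0.91 − 2.08) + 0.5 × (-3.05)
   = 0.75 + 2.08 − 1.755 − 1.525 = -0.45
i_t = 0.86 × 0.92 + 0.14 × (-0.45) = 0.7912 − 0.063 = 0.73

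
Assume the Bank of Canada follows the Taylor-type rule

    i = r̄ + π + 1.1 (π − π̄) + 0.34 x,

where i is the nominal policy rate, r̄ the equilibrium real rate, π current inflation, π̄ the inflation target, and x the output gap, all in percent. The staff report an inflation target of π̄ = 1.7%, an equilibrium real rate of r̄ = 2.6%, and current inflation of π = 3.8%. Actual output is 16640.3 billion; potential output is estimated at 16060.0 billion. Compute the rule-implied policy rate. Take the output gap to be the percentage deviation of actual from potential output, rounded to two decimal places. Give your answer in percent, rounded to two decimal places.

9.94%

Output gap = 100 × (16640.3 − 16060.0) / 16060.0 = 3.61%.
i = 2.60 + 3.80 + 1.1 × (3.80 − 1.70) + 0.34 × 3.61
   = 2.60 + 3.8 + 2.31 + 1.2274 = 9.94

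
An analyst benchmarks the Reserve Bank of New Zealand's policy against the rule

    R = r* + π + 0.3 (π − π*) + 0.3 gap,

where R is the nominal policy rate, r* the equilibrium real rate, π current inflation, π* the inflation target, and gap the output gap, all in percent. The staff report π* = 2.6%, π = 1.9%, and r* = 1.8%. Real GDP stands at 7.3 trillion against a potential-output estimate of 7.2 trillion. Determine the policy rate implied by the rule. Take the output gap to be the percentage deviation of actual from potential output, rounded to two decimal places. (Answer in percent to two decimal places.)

Output gap = 100 × (7.3 − 7.2) / 7.2 = 1.39%.
R = 1.80 + 1.90 + 0.3 × (1.90 − 2.60) + 0.3 × 1.39
   = 1.80 + 1.9 − 0.21 + 0.417 = 3.91

3.91%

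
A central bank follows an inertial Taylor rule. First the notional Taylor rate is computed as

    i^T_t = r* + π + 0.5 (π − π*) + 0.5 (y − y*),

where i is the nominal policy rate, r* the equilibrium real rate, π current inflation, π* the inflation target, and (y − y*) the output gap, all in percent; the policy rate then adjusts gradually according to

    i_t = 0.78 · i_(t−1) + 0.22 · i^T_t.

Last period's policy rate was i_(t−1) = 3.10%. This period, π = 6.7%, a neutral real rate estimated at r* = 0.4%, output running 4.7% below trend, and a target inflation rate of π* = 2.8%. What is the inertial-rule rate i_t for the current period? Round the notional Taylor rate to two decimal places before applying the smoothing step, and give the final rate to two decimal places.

3.89%

Output 4.7% below potential → (y − y*) = -4.7.
i^T_t = 0.4 + 6.7 + 0.5 × (6.7 − 2.8) + 0.5 × (-4.7)
   = 0.4 + 6.7 + 1.95 − 2.35 = 6.70
i_t = 0.78 × 3.10 + 0.22 × 6.70 = 2.418 + 1.474 = 3.89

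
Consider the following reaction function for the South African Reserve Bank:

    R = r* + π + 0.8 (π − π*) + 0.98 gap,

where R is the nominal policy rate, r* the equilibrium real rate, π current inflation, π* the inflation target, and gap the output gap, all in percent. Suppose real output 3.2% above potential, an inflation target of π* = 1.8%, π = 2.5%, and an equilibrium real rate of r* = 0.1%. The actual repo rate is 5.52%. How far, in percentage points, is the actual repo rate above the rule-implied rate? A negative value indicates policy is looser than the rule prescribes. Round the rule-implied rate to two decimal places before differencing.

-0.78 pp

Output 3.2% above potential → gap = 3.2.
R = 0.1 + 2.5 + 0.8 × (2.5 − 1.8) + 0.98 × 3.2
   = 0.1 + 2.5 + 0.56 + 3.136 = 6.30
Deviation = 5.52 − 6.30 = -0.78 pp.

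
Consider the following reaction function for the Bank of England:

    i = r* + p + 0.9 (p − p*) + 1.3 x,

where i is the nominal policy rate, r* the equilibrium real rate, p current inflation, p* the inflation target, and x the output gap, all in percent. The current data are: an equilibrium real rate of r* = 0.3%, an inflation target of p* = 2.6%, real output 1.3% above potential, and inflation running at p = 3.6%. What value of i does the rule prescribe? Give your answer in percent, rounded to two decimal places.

Output 1.3% above potential → x = 1.3.
i = 0.3 + 3.6 + 0.9 × (3.6 − 2.6) + 1.3 × 1.3
   = 0.3 + 3.6 + 0.9 + 1.69 = 6.49

6.49%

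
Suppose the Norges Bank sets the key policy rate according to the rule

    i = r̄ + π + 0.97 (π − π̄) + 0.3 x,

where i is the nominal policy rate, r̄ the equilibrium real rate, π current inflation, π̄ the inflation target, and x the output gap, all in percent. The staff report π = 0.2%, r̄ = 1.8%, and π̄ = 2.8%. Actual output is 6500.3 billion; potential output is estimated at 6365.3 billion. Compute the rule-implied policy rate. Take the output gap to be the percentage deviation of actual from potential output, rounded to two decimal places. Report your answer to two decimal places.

Output gap = 100 × (6500.3 − 6365.3) / 6365.3 = 2.12%.
i = 1.80 + 0.20 + 0.97 × (0.20 − 2.80) + 0.3 × 2.12
   = 1.80 + 0.2 − 2.522 + 0.636 = 0.11

0.11%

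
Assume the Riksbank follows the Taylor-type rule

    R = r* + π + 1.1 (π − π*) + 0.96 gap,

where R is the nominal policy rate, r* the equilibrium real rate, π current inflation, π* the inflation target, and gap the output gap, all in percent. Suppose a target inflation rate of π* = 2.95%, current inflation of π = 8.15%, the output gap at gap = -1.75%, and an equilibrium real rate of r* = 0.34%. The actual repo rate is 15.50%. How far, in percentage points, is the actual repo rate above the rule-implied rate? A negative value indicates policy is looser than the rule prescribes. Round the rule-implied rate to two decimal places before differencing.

2.97 pp

R = 0.34 + 8.15 + 1.1 × (8.15 − 2.95) + 0.96 × (-1.75)
   = 0.34 + 8.15 + 5.72 − 1.68 = 12.53
Deviation = 15.50 − 12.53 = 2.97 pp.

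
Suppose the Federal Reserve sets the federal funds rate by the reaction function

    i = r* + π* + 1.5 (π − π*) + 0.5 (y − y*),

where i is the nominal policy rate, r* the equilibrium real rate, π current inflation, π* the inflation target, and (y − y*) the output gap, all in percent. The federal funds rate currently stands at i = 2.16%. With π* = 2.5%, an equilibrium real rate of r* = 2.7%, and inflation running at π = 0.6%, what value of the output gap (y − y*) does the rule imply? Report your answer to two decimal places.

0.5 (y − y*) = 2.16 − 2.7 − 2.5 − 1.5 × (0.6 − 2.5) = -0.19
(y − y*) = -0.19 / 0.5 = -0.38

-0.38%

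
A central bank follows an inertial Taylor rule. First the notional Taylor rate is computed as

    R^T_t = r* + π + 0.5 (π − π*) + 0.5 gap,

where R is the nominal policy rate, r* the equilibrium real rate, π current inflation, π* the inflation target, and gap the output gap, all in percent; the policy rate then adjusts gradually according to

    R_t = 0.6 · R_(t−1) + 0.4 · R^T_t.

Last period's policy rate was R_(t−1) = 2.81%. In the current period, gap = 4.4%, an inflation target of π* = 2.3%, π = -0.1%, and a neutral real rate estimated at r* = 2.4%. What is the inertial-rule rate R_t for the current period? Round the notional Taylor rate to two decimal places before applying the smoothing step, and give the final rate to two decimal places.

3.01%

R^T_t = 2.4 + (-0.1) + 0.5 × (-0.1 − 2.3) + 0.5 × 4.4
   = 2.4 − 0.1 − 1.2 + 2.2 = 3.30
R_t = 0.6 × 2.81 + 0.4 × 3.30 = 1.686 + 1.32 = 3.01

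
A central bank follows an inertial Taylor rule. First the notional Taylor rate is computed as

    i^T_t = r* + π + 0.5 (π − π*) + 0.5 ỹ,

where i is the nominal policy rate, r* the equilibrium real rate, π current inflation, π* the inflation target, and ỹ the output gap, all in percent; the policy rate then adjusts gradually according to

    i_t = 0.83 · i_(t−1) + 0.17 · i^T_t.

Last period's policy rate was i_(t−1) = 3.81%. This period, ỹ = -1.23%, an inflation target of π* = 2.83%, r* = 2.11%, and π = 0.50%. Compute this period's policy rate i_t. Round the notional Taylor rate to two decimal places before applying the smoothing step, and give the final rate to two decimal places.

i^T_t = 2.11 + 0.50 + 0.5 × (0.50 − 2.83) + 0.5 × (-1.23)
   = 2.11 + 0.5 − 1.165 − 0.615 = 0.83
i_t = 0.83 × 3.81 + 0.17 × 0.83 = 3.1623 + 0.1411 = 3.30

3.30%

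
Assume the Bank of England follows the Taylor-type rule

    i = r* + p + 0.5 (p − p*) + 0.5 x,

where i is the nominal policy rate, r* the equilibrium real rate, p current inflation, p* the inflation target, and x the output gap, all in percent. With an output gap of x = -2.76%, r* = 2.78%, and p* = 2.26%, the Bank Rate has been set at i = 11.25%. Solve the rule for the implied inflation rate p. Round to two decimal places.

Collecting p: i = r* + (1 + 0.5) p − 0.5 p* + 0.5 x
1.5 p = 11.25 − 2.78 + 0.5 × 2.26 − 0.5 × (-2.76) = 10.98
p = 10.98 / 1.5 = 7.32

7.32%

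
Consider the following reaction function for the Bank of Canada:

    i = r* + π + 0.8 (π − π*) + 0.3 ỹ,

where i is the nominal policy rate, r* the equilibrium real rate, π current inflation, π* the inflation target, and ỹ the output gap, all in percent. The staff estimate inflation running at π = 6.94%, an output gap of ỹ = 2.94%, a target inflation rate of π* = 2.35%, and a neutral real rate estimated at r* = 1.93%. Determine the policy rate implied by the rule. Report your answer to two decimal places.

i = 1.93 + 6.94 + 0.8 × (6.94 − 2.35) + 0.3 × 2.94
   = 1.93 + 6.94 + 3.672 + 0.882 = 13.42

13.42%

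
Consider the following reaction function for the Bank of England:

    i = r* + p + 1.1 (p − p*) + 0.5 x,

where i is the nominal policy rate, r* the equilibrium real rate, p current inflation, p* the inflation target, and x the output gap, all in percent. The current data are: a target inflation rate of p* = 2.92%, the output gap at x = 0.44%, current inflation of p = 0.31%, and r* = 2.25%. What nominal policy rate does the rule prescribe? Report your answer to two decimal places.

i = 2.25 + 0.31 + 1.1 × (0.31 − 2.92) + 0.5 × 0.44
   = 2.25 + 0.31 − 2.871 + 0.22 = -0.09

-0.09%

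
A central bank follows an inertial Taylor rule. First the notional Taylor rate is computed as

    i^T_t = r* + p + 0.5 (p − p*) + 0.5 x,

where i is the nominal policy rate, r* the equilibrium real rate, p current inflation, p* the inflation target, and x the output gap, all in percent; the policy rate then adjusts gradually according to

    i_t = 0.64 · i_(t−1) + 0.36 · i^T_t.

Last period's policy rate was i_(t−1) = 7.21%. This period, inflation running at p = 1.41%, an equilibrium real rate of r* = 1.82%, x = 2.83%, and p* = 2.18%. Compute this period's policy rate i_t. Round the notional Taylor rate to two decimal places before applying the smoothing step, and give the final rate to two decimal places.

i^T_t = 1.82 + 1.41 + 0.5 × (1.41 − 2.18) + 0.5 × 2.83
   = 1.82 + 1.41 − 0.385 + 1.415 = 4.26
i_t = 0.64 × 7.21 + 0.36 × 4.26 = 4.6144 + 1.5336 = 6.15

6.15%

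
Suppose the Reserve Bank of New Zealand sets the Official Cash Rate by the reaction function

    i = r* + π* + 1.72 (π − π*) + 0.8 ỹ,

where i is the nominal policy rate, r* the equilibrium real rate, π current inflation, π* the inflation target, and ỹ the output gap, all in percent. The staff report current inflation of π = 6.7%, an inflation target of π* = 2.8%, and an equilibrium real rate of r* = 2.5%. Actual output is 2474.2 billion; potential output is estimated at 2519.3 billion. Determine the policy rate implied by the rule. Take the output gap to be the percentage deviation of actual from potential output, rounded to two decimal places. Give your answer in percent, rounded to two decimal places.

10.58%

Output gap = 100 × (2474.2 − 2519.3) / 2519.3 = -1.79%.
i = 2.50 + 2.80 + 1.72 × (6.70 − 2.80) + 0.8 × (-1.79)
   = 2.50 + 2.8 + 6.708 − 1.432 = 10.58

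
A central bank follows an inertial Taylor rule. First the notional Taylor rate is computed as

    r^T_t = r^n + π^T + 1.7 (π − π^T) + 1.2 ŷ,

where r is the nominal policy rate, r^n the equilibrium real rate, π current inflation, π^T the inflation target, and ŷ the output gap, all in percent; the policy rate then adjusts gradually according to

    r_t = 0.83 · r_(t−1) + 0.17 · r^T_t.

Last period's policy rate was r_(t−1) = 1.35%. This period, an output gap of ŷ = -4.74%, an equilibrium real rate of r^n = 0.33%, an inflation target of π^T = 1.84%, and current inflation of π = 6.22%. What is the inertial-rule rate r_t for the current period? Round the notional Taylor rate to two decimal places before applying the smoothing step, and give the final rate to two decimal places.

r^T_t = 0.33 + 1.84 + 1.7 × (6.22 − 1.84) + 1.2 × (-4.74)
   = 0.33 + 1.84 + 7.446 − 5.688 = 3.93
r_t = 0.83 × 1.35 + 0.17 × 3.93 = 1.1205 + 0.6681 = 1.79

1.79%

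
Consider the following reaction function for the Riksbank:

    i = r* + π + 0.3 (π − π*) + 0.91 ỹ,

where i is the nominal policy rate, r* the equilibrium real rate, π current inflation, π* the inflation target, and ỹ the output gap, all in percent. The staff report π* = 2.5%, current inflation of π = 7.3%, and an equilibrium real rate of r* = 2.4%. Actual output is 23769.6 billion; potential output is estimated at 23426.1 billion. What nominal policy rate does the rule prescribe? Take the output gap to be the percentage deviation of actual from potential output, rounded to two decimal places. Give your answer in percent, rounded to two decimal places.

Output gap = 100 × (23769.6 − 23426.1) / 23426.1 = 1.47%.
i = 2.40 + 7.30 + 0.3 × (7.30 − 2.50) + 0.91 × 1.47
   = 2.40 + 7.3 + 1.44 + 1.3377 = 12.48

12.48%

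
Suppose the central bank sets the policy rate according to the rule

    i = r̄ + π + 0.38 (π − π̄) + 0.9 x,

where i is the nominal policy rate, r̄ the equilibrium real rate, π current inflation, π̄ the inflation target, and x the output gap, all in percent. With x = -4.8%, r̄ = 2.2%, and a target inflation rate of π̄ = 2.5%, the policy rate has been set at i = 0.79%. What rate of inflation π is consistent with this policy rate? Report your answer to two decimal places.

2.80%

Collecting π: i = r̄ + (1 + 0.38) π − 0.38 π̄ + 0.9 x
1.38 π = 0.79 − 2.2 + 0.38 × 2.5 − 0.9 × (-4.8) = 3.86
π = 3.86 / 1.38 = 2.80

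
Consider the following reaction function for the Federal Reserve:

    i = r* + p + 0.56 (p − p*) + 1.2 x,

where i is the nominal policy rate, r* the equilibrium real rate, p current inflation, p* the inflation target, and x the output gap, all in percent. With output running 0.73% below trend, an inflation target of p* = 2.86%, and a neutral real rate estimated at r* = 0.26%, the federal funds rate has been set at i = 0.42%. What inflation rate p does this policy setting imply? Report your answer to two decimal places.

Output 0.73% below potential → x = -0.73.
Collecting p: i = r* + (1 + 0.56) p − 0.56 p* + 1.2 x
1.56 p = 0.42 − 0.26 + 0.56 × 2.86 − 1.2 × (-0.73) = 2.6376
p = 2.6376 / 1.56 = 1.69

1.69%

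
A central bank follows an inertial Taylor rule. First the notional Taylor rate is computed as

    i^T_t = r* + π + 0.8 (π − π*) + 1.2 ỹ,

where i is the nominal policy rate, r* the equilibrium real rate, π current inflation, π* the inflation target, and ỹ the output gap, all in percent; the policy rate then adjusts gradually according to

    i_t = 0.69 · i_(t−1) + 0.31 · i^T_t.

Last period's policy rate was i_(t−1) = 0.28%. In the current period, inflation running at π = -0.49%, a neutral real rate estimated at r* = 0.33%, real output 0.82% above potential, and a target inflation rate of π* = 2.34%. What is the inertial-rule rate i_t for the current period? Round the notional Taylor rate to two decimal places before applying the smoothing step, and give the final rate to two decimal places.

-0.25%

Output 0.82% above potential → ỹ = 0.82.
i^T_t = 0.33 + (-0.49) + 0.8 × (-0.49 − 2.34) + 1.2 × 0.82
   = 0.33 − 0.49 − 2.264 + 0.984 = -1.44
i_t = 0.69 × 0.28 + 0.31 × (-1.44) = 0.1932 − 0.4464 = -0.25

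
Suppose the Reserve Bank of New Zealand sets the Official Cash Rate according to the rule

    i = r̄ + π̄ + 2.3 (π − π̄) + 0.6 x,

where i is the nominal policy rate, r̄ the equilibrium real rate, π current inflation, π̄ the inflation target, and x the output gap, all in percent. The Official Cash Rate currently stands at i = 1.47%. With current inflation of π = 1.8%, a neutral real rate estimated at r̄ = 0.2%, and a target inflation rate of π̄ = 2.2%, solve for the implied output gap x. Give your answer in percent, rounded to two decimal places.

0.6 x = 1.47 − 0.2 − 2.2 − 2.3 × (1.8 − 2.2) = -0.01
x = -0.01 / 0.6 = -0.02

-0.02%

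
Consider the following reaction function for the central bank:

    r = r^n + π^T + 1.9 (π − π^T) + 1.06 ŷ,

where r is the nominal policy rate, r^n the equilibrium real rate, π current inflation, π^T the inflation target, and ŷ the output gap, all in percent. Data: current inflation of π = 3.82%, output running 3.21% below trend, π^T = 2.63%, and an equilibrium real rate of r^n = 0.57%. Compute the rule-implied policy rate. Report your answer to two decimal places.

Output 3.21% below potential → ŷ = -3.21.
r = 0.57 + 2.63 + 1.9 × (3.82 − 2.63) + 1.06 × (-3.21)
   = 0.57 + 2.63 + 2.261 − 3.4026 = 2.06

2.06%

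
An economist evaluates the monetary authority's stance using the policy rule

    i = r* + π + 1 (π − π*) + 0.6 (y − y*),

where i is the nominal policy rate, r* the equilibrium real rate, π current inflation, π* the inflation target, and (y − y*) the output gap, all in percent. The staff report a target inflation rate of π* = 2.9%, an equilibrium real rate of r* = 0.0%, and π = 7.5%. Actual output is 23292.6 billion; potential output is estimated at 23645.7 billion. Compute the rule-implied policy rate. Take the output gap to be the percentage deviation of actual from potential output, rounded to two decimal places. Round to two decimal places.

Output gap = 100 × (23292.6 − 23645.7) / 23645.7 = -1.49%.
i = 0.00 + 7.50 + 1 × (7.50 − 2.90) + 0.6 × (-1.49)
   = 0.00 + 7.5 + 4.6 − 0.894 = 11.21

11.21%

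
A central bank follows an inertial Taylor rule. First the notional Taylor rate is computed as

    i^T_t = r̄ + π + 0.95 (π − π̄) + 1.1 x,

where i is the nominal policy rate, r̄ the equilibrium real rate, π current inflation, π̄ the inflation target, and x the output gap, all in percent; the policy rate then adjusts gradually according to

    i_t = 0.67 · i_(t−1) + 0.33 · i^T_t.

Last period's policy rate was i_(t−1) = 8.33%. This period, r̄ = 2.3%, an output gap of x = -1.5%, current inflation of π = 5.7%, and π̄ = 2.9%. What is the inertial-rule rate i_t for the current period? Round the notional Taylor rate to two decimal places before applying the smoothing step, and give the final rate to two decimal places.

i^T_t = 2.3 + 5.7 + 0.95 × (5.7 − 2.9) + 1.1 × (-1.5)
   = 2.3 + 5.7 + 2.66 − 1.65 = 9.01
i_t = 0.67 × 8.33 + 0.33 × 9.01 = 5.5811 + 2.9733 = 8.55

8.55%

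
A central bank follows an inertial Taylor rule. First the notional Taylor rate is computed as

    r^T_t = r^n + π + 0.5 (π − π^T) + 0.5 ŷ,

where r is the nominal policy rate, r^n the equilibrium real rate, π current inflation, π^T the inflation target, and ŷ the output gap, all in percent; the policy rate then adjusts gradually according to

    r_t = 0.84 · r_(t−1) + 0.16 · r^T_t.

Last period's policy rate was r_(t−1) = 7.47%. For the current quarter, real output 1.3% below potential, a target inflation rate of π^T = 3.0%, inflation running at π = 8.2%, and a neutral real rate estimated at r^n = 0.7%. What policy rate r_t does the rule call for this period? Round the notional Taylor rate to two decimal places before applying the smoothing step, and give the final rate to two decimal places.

Output 1.3% below potential → ŷ = -1.3.
r^T_t = 0.7 + 8.2 + 0.5 × (8.2 − 3.0) + 0.5 × (-1.3)
   = 0.7 + 8.2 + 2.6 − 0.65 = 10.85
r_t = 0.84 × 7.47 + 0.16 × 10.85 = 6.2748 + 1.736 = 8.01

8.01%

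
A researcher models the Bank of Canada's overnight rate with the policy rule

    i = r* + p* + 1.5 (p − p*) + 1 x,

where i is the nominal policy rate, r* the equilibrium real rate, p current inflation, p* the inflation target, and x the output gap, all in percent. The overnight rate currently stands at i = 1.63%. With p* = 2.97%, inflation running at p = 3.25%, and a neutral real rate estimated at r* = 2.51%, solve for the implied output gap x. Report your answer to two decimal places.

1 x = 1.63 − 2.51 − 2.97 − 1.5 × (3.25 − 2.97) = -4.27
x = -4.27 / 1 = -4.27

-4.27%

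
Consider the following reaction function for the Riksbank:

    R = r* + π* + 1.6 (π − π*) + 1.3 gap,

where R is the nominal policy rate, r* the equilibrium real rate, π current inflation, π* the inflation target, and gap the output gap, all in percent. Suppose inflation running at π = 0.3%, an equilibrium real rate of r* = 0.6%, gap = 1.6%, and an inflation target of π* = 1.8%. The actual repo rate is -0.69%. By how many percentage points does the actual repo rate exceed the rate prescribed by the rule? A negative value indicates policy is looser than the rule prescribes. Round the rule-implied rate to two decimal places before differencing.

R = 0.6 + 1.8 + 1.6 × (0.3 − 1.8) + 1.3 × 1.6
   = 0.6 + 1.8 − 2.4 + 2.08 = 2.08
Deviation = -0.69 − 2.08 = -2.77 pp.

-2.77 pp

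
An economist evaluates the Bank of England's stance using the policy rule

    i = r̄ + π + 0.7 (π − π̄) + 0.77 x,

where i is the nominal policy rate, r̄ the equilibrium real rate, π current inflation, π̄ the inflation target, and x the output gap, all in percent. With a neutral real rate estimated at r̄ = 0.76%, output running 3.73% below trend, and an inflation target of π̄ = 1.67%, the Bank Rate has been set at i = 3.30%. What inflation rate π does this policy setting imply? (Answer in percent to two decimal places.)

3.87%

Output 3.73% below potential → x = -3.73.
Collecting π: i = r̄ + (1 + 0.7) π − 0.7 π̄ + 0.77 x
1.7 π = 3.30 − 0.76 + 0.7 × 1.67 − 0.77 × (-3.73) = 6.5811
π = 6.5811 / 1.7 = 3.87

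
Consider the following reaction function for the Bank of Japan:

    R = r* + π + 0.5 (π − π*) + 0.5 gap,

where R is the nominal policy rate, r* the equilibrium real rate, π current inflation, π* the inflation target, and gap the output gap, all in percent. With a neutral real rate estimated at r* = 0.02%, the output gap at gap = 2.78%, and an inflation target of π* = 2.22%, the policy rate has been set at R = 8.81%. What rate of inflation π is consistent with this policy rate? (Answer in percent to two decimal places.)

5.67%

Collecting π: R = r* + (1 + 0.5) π − 0.5 π* + 0.5 gap
1.5 π = 8.81 − 0.02 + 0.5 × 2.22 − 0.5 × 2.78 = 8.51
π = 8.51 / 1.5 = 5.67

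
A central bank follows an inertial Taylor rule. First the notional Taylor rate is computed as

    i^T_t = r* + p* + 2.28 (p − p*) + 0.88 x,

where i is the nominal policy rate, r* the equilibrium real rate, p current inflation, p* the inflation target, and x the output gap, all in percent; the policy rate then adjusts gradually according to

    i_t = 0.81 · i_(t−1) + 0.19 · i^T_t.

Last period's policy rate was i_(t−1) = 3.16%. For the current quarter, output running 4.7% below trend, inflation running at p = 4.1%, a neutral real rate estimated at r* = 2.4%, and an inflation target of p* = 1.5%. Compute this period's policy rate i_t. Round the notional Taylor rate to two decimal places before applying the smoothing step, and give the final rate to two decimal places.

Output 4.7% below potential → x = -4.7.
i^T_t = 2.4 + 1.5 + 2.28 × (4.1 − 1.5) + 0.88 × (-4.7)
   = 2.4 + 1.5 + 5.928 − 4.136 = 5.69
i_t = 0.81 × 3.16 + 0.19 × 5.69 = 2.5596 + 1.0811 = 3.64

3.64%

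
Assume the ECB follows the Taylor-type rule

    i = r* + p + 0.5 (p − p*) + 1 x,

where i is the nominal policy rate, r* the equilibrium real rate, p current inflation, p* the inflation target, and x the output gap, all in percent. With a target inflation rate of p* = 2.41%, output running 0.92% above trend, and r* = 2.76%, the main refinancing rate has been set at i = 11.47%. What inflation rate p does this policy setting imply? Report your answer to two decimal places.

6.00%

Output 0.92% above potential → x = 0.92.
Collecting p: i = r* + (1 + 0.5) p − 0.5 p* + 1 x
1.5 p = 11.47 − 2.76 + 0.5 × 2.41 − 1 × 0.92 = 8.995
p = 8.995 / 1.5 = 6.00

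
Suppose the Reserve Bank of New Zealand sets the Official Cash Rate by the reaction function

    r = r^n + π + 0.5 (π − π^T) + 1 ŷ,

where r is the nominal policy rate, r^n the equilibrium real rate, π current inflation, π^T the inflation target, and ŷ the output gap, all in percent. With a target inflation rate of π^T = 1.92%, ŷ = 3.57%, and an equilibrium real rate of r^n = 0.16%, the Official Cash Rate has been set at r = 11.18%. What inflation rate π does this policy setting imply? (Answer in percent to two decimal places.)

Collecting π: r = r^n + (1 + 0.5) π − 0.5 π^T + 1 ŷ
1.5 π = 11.18 − 0.16 + 0.5 × 1.92 − 1 × 3.57 = 8.41
π = 8.41 / 1.5 = 5.61

5.61%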